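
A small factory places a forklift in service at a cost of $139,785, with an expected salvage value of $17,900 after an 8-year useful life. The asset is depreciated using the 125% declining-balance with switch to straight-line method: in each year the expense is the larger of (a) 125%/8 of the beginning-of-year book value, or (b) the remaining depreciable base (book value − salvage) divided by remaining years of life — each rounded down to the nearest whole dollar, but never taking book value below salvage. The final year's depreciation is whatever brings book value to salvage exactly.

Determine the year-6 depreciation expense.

$13,213

Depreciable base = $139,785 − $17,900 = $121,885.
Year 1: DB = ⌊$139,785 × 125%/8⌋ = $21,841; SL = ⌊$121,885/8⌋ = $15,235 → take DB $21,841. Book value $117,944.
Year 2: DB = ⌊$117,944 × 125%/8⌋ = $18,428; SL = ⌊$100,044/7⌋ = $14,292 → take DB $18,428. Book value $99,516.
Year 3: DB = ⌊$99,516 × 125%/8⌋ = $15,549; SL = ⌊$81,616/6⌋ = $13,602 → take DB $15,549. Book value $83,967.
Year 4: DB = ⌊$83,967 × 125%/8⌋ = $13,119; SL = ⌊$66,067/5⌋ = $13,213 → take SL $13,213. Book value $70,754.
Year 5: DB = ⌊$70,754 × 125%/8⌋ = $11,055; SL = ⌊$52,854/4⌋ = $13,213 → take SL $13,213. Book value $57,541.
Year 6: DB = ⌊$57,541 × 125%/8⌋ = $8,990; SL = ⌊$39,641/3⌋ = $13,213 → take SL $13,213. Book value $44,328.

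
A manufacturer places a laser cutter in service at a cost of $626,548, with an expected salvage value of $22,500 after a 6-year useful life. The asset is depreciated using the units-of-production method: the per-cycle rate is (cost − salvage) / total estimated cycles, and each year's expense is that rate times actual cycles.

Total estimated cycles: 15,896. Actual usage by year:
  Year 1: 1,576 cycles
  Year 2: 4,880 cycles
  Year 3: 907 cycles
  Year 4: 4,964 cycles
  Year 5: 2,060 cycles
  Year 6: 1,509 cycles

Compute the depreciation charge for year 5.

$78,280

Depreciable base = $626,548 − $22,500 = $604,048.
Rate = $604,048 / 15,896 cycles = $38 per cycle.
Year 1: 1,576 × $38 = $59,888. Book value $566,660.
Year 2: 4,880 × $38 = $185,440. Book value $381,220.
Year 3: 907 × $38 = $34,466. Book value $346,754.
Year 4: 4,964 × $38 = $188,632. Book value $158,122.
Year 5: 2,060 × $38 = $78,280. Book value $79,842.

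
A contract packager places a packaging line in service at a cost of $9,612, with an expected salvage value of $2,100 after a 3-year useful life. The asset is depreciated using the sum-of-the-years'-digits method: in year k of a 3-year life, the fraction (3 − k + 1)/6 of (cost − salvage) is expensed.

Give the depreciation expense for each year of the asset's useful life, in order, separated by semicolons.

Depreciable base = $9,612 − $2,100 = $7,512.
Sum of the years' digits = 3+2+1 = 6.
Year 1: $7,512 × 3/6 = $3,756. Book value $5,856.
Year 2: $7,512 × 2/6 = $2,504. Book value $3,352.
Year 3: $7,512 × 1/6 = $1,252. Book value $2,100.

$3,756; $2,504; $1,252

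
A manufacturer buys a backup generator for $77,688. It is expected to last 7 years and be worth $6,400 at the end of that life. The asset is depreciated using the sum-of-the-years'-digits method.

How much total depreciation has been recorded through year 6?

Depreciable base = $77,688 − $6,400 = $71,288.
Sum of the years' digits = 7+6+5+4+3+2+1 = 28.
Year 1: $71,288 × 7/28 = $17,822. Book value $59,866.
Year 2: $71,288 × 6/28 = $15,276. Book value $44,590.
Year 3: $71,288 × 5/28 = $12,730. Book value $31,860.
Year 4: $71,288 × 4/28 = $10,184. Book value $21,676.
Year 5: $71,288 × 3/28 = $7,638. Book value $14,038.
Year 6: $71,288 × 2/28 = $5,092. Book value $8,946.
Accumulated through year 6 = $77,688 − $8,946 = $68,742.

$68,742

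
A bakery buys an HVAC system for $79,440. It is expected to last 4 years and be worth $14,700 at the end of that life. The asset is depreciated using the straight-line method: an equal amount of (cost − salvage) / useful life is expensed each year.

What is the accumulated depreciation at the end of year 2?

$32,370

Depreciable base = $79,440 − $14,700 = $64,740.
Annual expense = $64,740 / 4 = $16,185.
End of year 1: book value $63,255.
End of year 2: book value $47,070.
Accumulated through year 2 = $79,440 − $47,070 = $32,370.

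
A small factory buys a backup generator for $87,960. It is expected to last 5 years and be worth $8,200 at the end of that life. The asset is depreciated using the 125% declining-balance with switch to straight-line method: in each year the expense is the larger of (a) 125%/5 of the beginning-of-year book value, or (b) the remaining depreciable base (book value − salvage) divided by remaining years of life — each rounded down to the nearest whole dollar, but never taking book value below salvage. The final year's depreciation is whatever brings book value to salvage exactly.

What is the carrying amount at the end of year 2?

$49,478

Depreciable base = $87,960 − $8,200 = $79,760.
Year 1: DB = ⌊$87,960 × 125%/5⌋ = $21,990; SL = ⌊$79,760/5⌋ = $15,952 → take DB $21,990. Book value $65,970.
Year 2: DB = ⌊$65,970 × 125%/5⌋ = $16,492; SL = ⌊$57,770/4⌋ = $14,442 → take DB $16,492. Book value $49,478.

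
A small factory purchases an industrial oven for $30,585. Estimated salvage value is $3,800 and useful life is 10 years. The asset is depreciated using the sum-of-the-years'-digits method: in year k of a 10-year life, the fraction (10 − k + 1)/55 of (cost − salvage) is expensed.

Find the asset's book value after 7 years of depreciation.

Depreciable base = $30,585 − $3,800 = $26,785.
Sum of the years' digits = 10+9+8+7+6+5+4+3+2+1 = 55.
Year 1: $26,785 × 10/55 = $4,870. Book value $25,715.
Year 2: $26,785 × 9/55 = $4,383. Book value $21,332.
Year 3: $26,785 × 8/55 = $3,896. Book value $17,436.
Year 4: $26,785 × 7/55 = $3,409. Book value $14,027.
Year 5: $26,785 × 6/55 = $2,922. Book value $11,105.
Year 6: $26,785 × 5/55 = $2,435. Book value $8,670.
Year 7: $26,785 × 4/55 = $1,948. Book value $6,722.

$6,722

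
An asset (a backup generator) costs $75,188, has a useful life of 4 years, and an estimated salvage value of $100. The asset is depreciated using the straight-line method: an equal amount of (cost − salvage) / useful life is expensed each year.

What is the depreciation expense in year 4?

$18,772

Depreciable base = $75,188 − $100 = $75,088.
Annual expense = $75,088 / 4 = $18,772.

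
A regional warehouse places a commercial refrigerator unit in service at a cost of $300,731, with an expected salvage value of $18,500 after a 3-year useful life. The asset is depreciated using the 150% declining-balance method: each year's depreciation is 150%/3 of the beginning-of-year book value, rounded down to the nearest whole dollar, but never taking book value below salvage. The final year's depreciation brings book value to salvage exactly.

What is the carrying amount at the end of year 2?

$75,183

Depreciable base = $300,731 − $18,500 = $282,231.
Year 1: ⌊$300,731 × 150%/3⌋ = $150,365. Book value $150,366.
Year 2: ⌊$150,366 × 150%/3⌋ = $75,183. Book value $75,183.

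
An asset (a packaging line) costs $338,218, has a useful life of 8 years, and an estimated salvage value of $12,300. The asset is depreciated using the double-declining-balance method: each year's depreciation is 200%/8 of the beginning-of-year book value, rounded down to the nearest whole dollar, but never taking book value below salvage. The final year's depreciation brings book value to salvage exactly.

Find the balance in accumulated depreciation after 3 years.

$195,532

Depreciable base = $338,218 − $12,300 = $325,918.
Year 1: ⌊$338,218 × 200%/8⌋ = $84,554. Book value $253,664.
Year 2: ⌊$253,664 × 200%/8⌋ = $63,416. Book value $190,248.
Year 3: ⌊$190,248 × 200%/8⌋ = $47,562. Book value $142,686.
Accumulated through year 3 = $338,218 − $142,686 = $195,532.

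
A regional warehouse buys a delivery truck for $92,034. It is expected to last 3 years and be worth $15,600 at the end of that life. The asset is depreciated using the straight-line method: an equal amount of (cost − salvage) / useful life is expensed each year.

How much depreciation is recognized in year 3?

$25,478

Depreciable base = $92,034 − $15,600 = $76,434.
Annual expense = $76,434 / 3 = $25,478.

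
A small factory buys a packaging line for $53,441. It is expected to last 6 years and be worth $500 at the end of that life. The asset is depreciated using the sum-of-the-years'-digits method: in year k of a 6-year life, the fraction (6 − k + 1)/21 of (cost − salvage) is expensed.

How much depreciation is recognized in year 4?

$7,563

Depreciable base = $53,441 − $500 = $52,941.
Sum of the years' digits = 6+5+4+3+2+1 = 21.
Year 1: $52,941 × 6/21 = $15,126. Book value $38,315.
Year 2: $52,941 × 5/21 = $12,605. Book value $25,710.
Year 3: $52,941 × 4/21 = $10,084. Book value $15,626.
Year 4: $52,941 × 3/21 = $7,563. Book value $8,063.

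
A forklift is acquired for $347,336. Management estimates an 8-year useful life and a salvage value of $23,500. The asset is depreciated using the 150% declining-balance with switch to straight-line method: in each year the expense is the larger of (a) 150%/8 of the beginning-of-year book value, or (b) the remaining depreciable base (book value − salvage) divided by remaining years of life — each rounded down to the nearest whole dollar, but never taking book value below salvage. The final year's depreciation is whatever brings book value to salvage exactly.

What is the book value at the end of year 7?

$55,468

Depreciable base = $347,336 − $23,500 = $323,836.
Year 1: DB = ⌊$347,336 × 150%/8⌋ = $65,125; SL = ⌊$323,836/8⌋ = $40,479 → take DB $65,125. Book value $282,211.
Year 2: DB = ⌊$282,211 × 150%/8⌋ = $52,914; SL = ⌊$258,711/7⌋ = $36,958 → take DB $52,914. Book value $229,297.
Year 3: DB = ⌊$229,297 × 150%/8⌋ = $42,993; SL = ⌊$205,797/6⌋ = $34,299 → take DB $42,993. Book value $186,304.
Year 4: DB = ⌊$186,304 × 150%/8⌋ = $34,932; SL = ⌊$162,804/5⌋ = $32,560 → take DB $34,932. Book value $151,372.
Year 5: DB = ⌊$151,372 × 150%/8⌋ = $28,382; SL = ⌊$127,872/4⌋ = $31,968 → take SL $31,968. Book value $119,404.
Year 6: DB = ⌊$119,404 × 150%/8⌋ = $22,388; SL = ⌊$95,904/3⌋ = $31,968 → take SL $31,968. Book value $87,436.
Year 7: DB = ⌊$87,436 × 150%/8⌋ = $16,394; SL = ⌊$63,936/2⌋ = $31,968 → take SL $31,968. Book value $55,468.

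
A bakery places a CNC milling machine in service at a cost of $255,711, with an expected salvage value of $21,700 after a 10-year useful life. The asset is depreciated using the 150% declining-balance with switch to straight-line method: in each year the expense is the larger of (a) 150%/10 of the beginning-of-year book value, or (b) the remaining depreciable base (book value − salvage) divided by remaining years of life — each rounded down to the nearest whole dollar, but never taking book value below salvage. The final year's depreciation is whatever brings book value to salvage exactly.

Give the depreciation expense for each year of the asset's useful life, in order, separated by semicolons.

Depreciable base = $255,711 − $21,700 = $234,011.
Year 1: DB = ⌊$255,711 × 150%/10⌋ = $38,356; SL = ⌊$234,011/10⌋ = $23,401 → take DB $38,356. Book value $217,355.
Year 2: DB = ⌊$217,355 × 150%/10⌋ = $32,603; SL = ⌊$195,655/9⌋ = $21,739 → take DB $32,603. Book value $184,752.
Year 3: DB = ⌊$184,752 × 150%/10⌋ = $27,712; SL = ⌊$163,052/8⌋ = $20,381 → take DB $27,712. Book value $157,040.
Year 4: DB = ⌊$157,040 × 150%/10⌋ = $23,556; SL = ⌊$135,340/7⌋ = $19,334 → take DB $23,556. Book value $133,484.
Year 5: DB = ⌊$133,484 × 150%/10⌋ = $20,022; SL = ⌊$111,784/6⌋ = $18,630 → take DB $20,022. Book value $113,462.
Year 6: DB = ⌊$113,462 × 150%/10⌋ = $17,019; SL = ⌊$91,762/5⌋ = $18,352 → take SL $18,352. Book value $95,110.
Year 7: DB = ⌊$95,110 × 150%/10⌋ = $14,266; SL = ⌊$73,410/4⌋ = $18,352 → take SL $18,352. Book value $76,758.
Year 8: DB = ⌊$76,758 × 150%/10⌋ = $11,513; SL = ⌊$55,058/3⌋ = $18,352 → take SL $18,352. Book value $58,406.
Year 9: DB = ⌊$58,406 × 150%/10⌋ = $8,760; SL = ⌊$36,706/2⌋ = $18,353 → take SL $18,353. Book value $40,053.
Year 10 (final): $40,053 − $21,700 = $18,353. Book value $21,700.

$38,356; $32,603; $27,712; $23,556; $20,022; $18,352; $18,352; $18,352; $18,353; $18,353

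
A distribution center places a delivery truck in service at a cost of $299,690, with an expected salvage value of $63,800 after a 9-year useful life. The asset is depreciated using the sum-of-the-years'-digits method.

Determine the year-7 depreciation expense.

Depreciable base = $299,690 − $63,800 = $235,890.
Sum of the years' digits = 9+8+7+6+5+4+3+2+1 = 45.
Year 1: $235,890 × 9/45 = $47,178. Book value $252,512.
Year 2: $235,890 × 8/45 = $41,936. Book value $210,576.
Year 3: $235,890 × 7/45 = $36,694. Book value $173,882.
Year 4: $235,890 × 6/45 = $31,452. Book value $142,430.
Year 5: $235,890 × 5/45 = $26,210. Book value $116,220.
Year 6: $235,890 × 4/45 = $20,968. Book value $95,252.
Year 7: $235,890 × 3/45 = $15,726. Book value $79,526.

$15,726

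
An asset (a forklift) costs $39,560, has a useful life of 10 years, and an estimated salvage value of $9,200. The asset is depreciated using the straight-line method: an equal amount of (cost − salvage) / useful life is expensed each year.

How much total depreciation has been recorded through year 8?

Depreciable base = $39,560 − $9,200 = $30,360.
Annual expense = $30,360 / 10 = $3,036.
End of year 1: book value $36,524.
End of year 2: book value $33,488.
End of year 3: book value $30,452.
End of year 4: book value $27,416.
End of year 5: book value $24,380.
End of year 6: book value $21,344.
End of year 7: book value $18,308.
End of year 8: book value $15,272.
Accumulated through year 8 = $39,560 − $15,272 = $24,288.

$24,288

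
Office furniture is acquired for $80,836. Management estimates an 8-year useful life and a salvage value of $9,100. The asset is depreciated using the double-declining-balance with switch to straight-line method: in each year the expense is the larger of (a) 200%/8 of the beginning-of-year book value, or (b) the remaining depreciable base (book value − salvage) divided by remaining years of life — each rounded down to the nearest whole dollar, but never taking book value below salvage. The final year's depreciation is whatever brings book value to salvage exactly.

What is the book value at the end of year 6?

Depreciable base = $80,836 − $9,100 = $71,736.
Year 1: DB = ⌊$80,836 × 200%/8⌋ = $20,209; SL = ⌊$71,736/8⌋ = $8,967 → take DB $20,209. Book value $60,627.
Year 2: DB = ⌊$60,627 × 200%/8⌋ = $15,156; SL = ⌊$51,527/7⌋ = $7,361 → take DB $15,156. Book value $45,471.
Year 3: DB = ⌊$45,471 × 200%/8⌋ = $11,367; SL = ⌊$36,371/6⌋ = $6,061 → take DB $11,367. Book value $34,104.
Year 4: DB = ⌊$34,104 × 200%/8⌋ = $8,526; SL = ⌊$25,004/5⌋ = $5,000 → take DB $8,526. Book value $25,578.
Year 5: DB = ⌊$25,578 × 200%/8⌋ = $6,394; SL = ⌊$16,478/4⌋ = $4,119 → take DB $6,394. Book value $19,184.
Year 6: DB = ⌊$19,184 × 200%/8⌋ = $4,796; SL = ⌊$10,084/3⌋ = $3,361 → take DB $4,796. Book value $14,388.

$14,388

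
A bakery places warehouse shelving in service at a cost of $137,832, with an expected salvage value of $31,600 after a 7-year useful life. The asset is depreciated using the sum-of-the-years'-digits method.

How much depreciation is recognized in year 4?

Depreciable base = $137,832 − $31,600 = $106,232.
Sum of the years' digits = 7+6+5+4+3+2+1 = 28.
Year 1: $106,232 × 7/28 = $26,558. Book value $111,274.
Year 2: $106,232 × 6/28 = $22,764. Book value $88,510.
Year 3: $106,232 × 5/28 = $18,970. Book value $69,540.
Year 4: $106,232 × 4/28 = $15,176. Book value $54,364.

$15,176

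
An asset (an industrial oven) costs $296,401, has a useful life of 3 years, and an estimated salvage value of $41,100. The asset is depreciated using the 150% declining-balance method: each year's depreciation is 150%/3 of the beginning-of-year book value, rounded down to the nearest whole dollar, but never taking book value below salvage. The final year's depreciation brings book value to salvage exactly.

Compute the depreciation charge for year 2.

$74,100

Depreciable base = $296,401 − $41,100 = $255,301.
Year 1: ⌊$296,401 × 150%/3⌋ = $148,200. Book value $148,201.
Year 2: ⌊$148,201 × 150%/3⌋ = $74,100. Book value $74,101.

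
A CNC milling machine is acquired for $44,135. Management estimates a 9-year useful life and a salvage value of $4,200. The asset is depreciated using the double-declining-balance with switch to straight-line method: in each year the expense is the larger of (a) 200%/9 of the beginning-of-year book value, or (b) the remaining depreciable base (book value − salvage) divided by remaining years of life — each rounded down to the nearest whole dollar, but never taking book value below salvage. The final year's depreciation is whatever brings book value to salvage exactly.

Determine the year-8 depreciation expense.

Depreciable base = $44,135 − $4,200 = $39,935.
Year 1: DB = ⌊$44,135 × 200%/9⌋ = $9,807; SL = ⌊$39,935/9⌋ = $4,437 → take DB $9,807. Book value $34,328.
Year 2: DB = ⌊$34,328 × 200%/9⌋ = $7,628; SL = ⌊$30,128/8⌋ = $3,766 → take DB $7,628. Book value $26,700.
Year 3: DB = ⌊$26,700 × 200%/9⌋ = $5,933; SL = ⌊$22,500/7⌋ = $3,214 → take DB $5,933. Book value $20,767.
Year 4: DB = ⌊$20,767 × 200%/9⌋ = $4,614; SL = ⌊$16,567/6⌋ = $2,761 → take DB $4,614. Book value $16,153.
Year 5: DB = ⌊$16,153 × 200%/9⌋ = $3,589; SL = ⌊$11,953/5⌋ = $2,390 → take DB $3,589. Book value $12,564.
Year 6: DB = ⌊$12,564 × 200%/9⌋ = $2,792; SL = ⌊$8,364/4⌋ = $2,091 → take DB $2,792. Book value $9,772.
Year 7: DB = ⌊$9,772 × 200%/9⌋ = $2,171; SL = ⌊$5,572/3⌋ = $1,857 → take DB $2,171. Book value $7,601.
Year 8: DB = ⌊$7,601 × 200%/9⌋ = $1,689; SL = ⌊$3,401/2⌋ = $1,700 → take SL $1,700. Book value $5,901.

$1,700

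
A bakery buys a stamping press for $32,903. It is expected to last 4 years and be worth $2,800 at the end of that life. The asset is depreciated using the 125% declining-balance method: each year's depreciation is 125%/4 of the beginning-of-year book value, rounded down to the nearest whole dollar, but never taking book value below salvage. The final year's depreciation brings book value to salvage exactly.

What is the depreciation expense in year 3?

Depreciable base = $32,903 − $2,800 = $30,103.
Year 1: ⌊$32,903 × 125%/4⌋ = $10,282. Book value $22,621.
Year 2: ⌊$22,621 × 125%/4⌋ = $7,069. Book value $15,552.
Year 3: ⌊$15,552 × 125%/4⌋ = $4,860. Book value $10,692.

$4,860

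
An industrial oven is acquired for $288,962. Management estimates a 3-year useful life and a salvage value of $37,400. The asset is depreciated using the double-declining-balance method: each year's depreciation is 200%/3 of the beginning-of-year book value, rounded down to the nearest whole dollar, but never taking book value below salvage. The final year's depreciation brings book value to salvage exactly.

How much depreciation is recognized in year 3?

$0

Depreciable base = $288,962 − $37,400 = $251,562.
Year 1: ⌊$288,962 × 200%/3⌋ = $192,641. Book value $96,321.
Year 2: ⌊$96,321 × 200%/3⌋ = $64,214, capped at $58,921. Book value $37,400.
Year 3 (final): $37,400 − $37,400 = $0. Book value $37,400.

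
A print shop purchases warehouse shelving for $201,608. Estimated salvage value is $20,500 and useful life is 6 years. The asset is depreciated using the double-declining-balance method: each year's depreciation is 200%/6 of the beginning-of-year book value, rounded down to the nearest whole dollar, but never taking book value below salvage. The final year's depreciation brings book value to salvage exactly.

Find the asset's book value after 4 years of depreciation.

$39,824

Depreciable base = $201,608 − $20,500 = $181,108.
Year 1: ⌊$201,608 × 200%/6⌋ = $67,202. Book value $134,406.
Year 2: ⌊$134,406 × 200%/6⌋ = $44,802. Book value $89,604.
Year 3: ⌊$89,604 × 200%/6⌋ = $29,868. Book value $59,736.
Year 4: ⌊$59,736 × 200%/6⌋ = $19,912. Book value $39,824.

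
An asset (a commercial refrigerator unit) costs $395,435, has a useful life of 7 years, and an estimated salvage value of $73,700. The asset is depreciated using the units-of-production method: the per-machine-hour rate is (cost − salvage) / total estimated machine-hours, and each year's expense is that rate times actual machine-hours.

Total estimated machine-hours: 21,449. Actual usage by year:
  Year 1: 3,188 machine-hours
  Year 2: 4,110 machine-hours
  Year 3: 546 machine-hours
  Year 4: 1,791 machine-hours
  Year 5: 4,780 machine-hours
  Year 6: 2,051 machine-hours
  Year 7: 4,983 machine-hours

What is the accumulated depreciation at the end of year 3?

Depreciable base = $395,435 − $73,700 = $321,735.
Rate = $321,735 / 21,449 machine-hours = $15 per machine-hour.
Year 1: 3,188 × $15 = $47,820. Book value $347,615.
Year 2: 4,110 × $15 = $61,650. Book value $285,965.
Year 3: 546 × $15 = $8,190. Book value $277,775.
Accumulated through year 3 = $395,435 − $277,775 = $117,660.

$117,660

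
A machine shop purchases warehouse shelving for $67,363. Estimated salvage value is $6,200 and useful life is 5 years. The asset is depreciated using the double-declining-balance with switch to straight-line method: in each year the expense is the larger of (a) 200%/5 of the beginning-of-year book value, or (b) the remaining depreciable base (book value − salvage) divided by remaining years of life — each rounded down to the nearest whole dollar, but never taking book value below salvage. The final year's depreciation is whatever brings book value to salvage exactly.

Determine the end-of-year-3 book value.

Depreciable base = $67,363 − $6,200 = $61,163.
Year 1: DB = ⌊$67,363 × 200%/5⌋ = $26,945; SL = ⌊$61,163/5⌋ = $12,232 → take DB $26,945. Book value $40,418.
Year 2: DB = ⌊$40,418 × 200%/5⌋ = $16,167; SL = ⌊$34,218/4⌋ = $8,554 → take DB $16,167. Book value $24,251.
Year 3: DB = ⌊$24,251 × 200%/5⌋ = $9,700; SL = ⌊$18,051/3⌋ = $6,017 → take DB $9,700. Book value $14,551.

$14,551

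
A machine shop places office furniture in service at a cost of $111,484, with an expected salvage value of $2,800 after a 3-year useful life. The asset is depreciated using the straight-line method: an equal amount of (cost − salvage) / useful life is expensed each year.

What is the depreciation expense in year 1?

$36,228

Depreciable base = $111,484 − $2,800 = $108,684.
Annual expense = $108,684 / 3 = $36,228.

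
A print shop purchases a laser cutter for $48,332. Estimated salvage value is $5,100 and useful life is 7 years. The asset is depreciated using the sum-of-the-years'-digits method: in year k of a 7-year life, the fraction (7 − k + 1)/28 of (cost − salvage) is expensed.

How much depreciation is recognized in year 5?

Depreciable base = $48,332 − $5,100 = $43,232.
Sum of the years' digits = 7+6+5+4+3+2+1 = 28.
Year 1: $43,232 × 7/28 = $10,808. Book value $37,524.
Year 2: $43,232 × 6/28 = $9,264. Book value $28,260.
Year 3: $43,232 × 5/28 = $7,720. Book value $20,540.
Year 4: $43,232 × 4/28 = $6,176. Book value $14,364.
Year 5: $43,232 × 3/28 = $4,632. Book value $9,732.

$4,632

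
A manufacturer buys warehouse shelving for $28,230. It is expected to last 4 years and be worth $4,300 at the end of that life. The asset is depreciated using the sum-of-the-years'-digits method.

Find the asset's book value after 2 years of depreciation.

Depreciable base = $28,230 − $4,300 = $23,930.
Sum of the years' digits = 4+3+2+1 = 10.
Year 1: $23,930 × 4/10 = $9,572. Book value $18,658.
Year 2: $23,930 × 3/10 = $7,179. Book value $11,479.

$11,479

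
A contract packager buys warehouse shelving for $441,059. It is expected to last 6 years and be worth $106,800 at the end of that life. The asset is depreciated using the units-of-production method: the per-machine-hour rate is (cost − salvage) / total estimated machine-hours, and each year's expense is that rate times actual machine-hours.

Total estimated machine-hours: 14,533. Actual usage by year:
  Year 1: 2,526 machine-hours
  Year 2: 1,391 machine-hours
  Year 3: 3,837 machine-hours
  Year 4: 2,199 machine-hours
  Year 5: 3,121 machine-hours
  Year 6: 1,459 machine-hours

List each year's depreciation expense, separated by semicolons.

$58,098; $31,993; $88,251; $50,577; $71,783; $33,557

Depreciable base = $441,059 − $106,800 = $334,259.
Rate = $334,259 / 14,533 machine-hours = $23 per machine-hour.
Year 1: 2,526 × $23 = $58,098. Book value $382,961.
Year 2: 1,391 × $23 = $31,993. Book value $350,968.
Year 3: 3,837 × $23 = $88,251. Book value $262,717.
Year 4: 2,199 × $23 = $50,577. Book value $212,140.
Year 5: 3,121 × $23 = $71,783. Book value $140,357.
Year 6: 1,459 × $23 = $33,557. Book value $106,800.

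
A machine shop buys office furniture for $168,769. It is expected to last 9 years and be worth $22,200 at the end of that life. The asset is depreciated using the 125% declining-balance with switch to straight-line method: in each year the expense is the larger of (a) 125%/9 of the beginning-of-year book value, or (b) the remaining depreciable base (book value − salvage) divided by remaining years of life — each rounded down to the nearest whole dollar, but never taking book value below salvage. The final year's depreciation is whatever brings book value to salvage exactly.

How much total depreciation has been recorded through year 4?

Depreciable base = $168,769 − $22,200 = $146,569.
Year 1: DB = ⌊$168,769 × 125%/9⌋ = $23,440; SL = ⌊$146,569/9⌋ = $16,285 → take DB $23,440. Book value $145,329.
Year 2: DB = ⌊$145,329 × 125%/9⌋ = $20,184; SL = ⌊$123,129/8⌋ = $15,391 → take DB $20,184. Book value $125,145.
Year 3: DB = ⌊$125,145 × 125%/9⌋ = $17,381; SL = ⌊$102,945/7⌋ = $14,706 → take DB $17,381. Book value $107,764.
Year 4: DB = ⌊$107,764 × 125%/9⌋ = $14,967; SL = ⌊$85,564/6⌋ = $14,260 → take DB $14,967. Book value $92,797.
Accumulated through year 4 = $168,769 − $92,797 = $75,972.

$75,972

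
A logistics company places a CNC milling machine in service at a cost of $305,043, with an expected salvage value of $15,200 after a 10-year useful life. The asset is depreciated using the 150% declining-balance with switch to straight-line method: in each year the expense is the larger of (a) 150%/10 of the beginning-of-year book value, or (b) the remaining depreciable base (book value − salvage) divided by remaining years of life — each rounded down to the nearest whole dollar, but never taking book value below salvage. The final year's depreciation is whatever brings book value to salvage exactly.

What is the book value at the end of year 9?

$39,206

Depreciable base = $305,043 − $15,200 = $289,843.
Year 1: DB = ⌊$305,043 × 150%/10⌋ = $45,756; SL = ⌊$289,843/10⌋ = $28,984 → take DB $45,756. Book value $259,287.
Year 2: DB = ⌊$259,287 × 150%/10⌋ = $38,893; SL = ⌊$244,087/9⌋ = $27,120 → take DB $38,893. Book value $220,394.
Year 3: DB = ⌊$220,394 × 150%/10⌋ = $33,059; SL = ⌊$205,194/8⌋ = $25,649 → take DB $33,059. Book value $187,335.
Year 4: DB = ⌊$187,335 × 150%/10⌋ = $28,100; SL = ⌊$172,135/7⌋ = $24,590 → take DB $28,100. Book value $159,235.
Year 5: DB = ⌊$159,235 × 150%/10⌋ = $23,885; SL = ⌊$144,035/6⌋ = $24,005 → take SL $24,005. Book value $135,230.
Year 6: DB = ⌊$135,230 × 150%/10⌋ = $20,284; SL = ⌊$120,030/5⌋ = $24,006 → take SL $24,006. Book value $111,224.
Year 7: DB = ⌊$111,224 × 150%/10⌋ = $16,683; SL = ⌊$96,024/4⌋ = $24,006 → take SL $24,006. Book value $87,218.
Year 8: DB = ⌊$87,218 × 150%/10⌋ = $13,082; SL = ⌊$72,018/3⌋ = $24,006 → take SL $24,006. Book value $63,212.
Year 9: DB = ⌊$63,212 × 150%/10⌋ = $9,481; SL = ⌊$48,012/2⌋ = $24,006 → take SL $24,006. Book value $39,206.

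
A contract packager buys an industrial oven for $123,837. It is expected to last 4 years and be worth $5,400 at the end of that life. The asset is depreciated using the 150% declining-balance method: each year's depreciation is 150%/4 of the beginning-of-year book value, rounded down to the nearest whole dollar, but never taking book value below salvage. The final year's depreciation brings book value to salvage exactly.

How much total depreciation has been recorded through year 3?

$93,602

Depreciable base = $123,837 − $5,400 = $118,437.
Year 1: ⌊$123,837 × 150%/4⌋ = $46,438. Book value $77,399.
Year 2: ⌊$77,399 × 150%/4⌋ = $29,024. Book value $48,375.
Year 3: ⌊$48,375 × 150%/4⌋ = $18,140. Book value $30,235.
Accumulated through year 3 = $123,837 − $30,235 = $93,602.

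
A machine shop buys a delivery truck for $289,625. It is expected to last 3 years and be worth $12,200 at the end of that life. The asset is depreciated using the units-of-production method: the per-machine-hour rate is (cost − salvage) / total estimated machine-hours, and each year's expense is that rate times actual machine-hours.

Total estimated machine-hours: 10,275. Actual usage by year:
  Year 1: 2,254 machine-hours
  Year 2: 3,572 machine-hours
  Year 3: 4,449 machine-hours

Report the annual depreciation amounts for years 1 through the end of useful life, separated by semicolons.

$60,858; $96,444; $120,123

Depreciable base = $289,625 − $12,200 = $277,425.
Rate = $277,425 / 10,275 machine-hours = $27 per machine-hour.
Year 1: 2,254 × $27 = $60,858. Book value $228,767.
Year 2: 3,572 × $27 = $96,444. Book value $132,323.
Year 3: 4,449 × $27 = $120,123. Book value $12,200.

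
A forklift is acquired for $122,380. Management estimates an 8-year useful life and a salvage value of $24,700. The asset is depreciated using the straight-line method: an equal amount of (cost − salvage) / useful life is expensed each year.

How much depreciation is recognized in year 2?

Depreciable base = $122,380 − $24,700 = $97,680.
Annual expense = $97,680 / 8 = $12,210.

$12,210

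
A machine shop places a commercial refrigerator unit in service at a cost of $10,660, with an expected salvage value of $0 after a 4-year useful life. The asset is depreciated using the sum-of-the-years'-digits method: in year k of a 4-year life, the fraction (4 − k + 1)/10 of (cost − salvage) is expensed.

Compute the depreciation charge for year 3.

$2,132

Depreciable base = $10,660 − $0 = $10,660.
Sum of the years' digits = 4+3+2+1 = 10.
Year 1: $10,660 × 4/10 = $4,264. Book value $6,396.
Year 2: $10,660 × 3/10 = $3,198. Book value $3,198.
Year 3: $10,660 × 2/10 = $2,132. Book value $1,066.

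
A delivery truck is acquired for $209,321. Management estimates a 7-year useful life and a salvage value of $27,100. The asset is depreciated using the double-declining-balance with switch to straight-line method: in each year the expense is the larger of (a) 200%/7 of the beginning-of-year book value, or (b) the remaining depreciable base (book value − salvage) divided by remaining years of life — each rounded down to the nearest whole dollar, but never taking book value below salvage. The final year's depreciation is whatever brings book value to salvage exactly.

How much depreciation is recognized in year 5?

$15,568

Depreciable base = $209,321 − $27,100 = $182,221.
Year 1: DB = ⌊$209,321 × 200%/7⌋ = $59,806; SL = ⌊$182,221/7⌋ = $26,031 → take DB $59,806. Book value $149,515.
Year 2: DB = ⌊$149,515 × 200%/7⌋ = $42,718; SL = ⌊$122,415/6⌋ = $20,402 → take DB $42,718. Book value $106,797.
Year 3: DB = ⌊$106,797 × 200%/7⌋ = $30,513; SL = ⌊$79,697/5⌋ = $15,939 → take DB $30,513. Book value $76,284.
Year 4: DB = ⌊$76,284 × 200%/7⌋ = $21,795; SL = ⌊$49,184/4⌋ = $12,296 → take DB $21,795. Book value $54,489.
Year 5: DB = ⌊$54,489 × 200%/7⌋ = $15,568; SL = ⌊$27,389/3⌋ = $9,129 → take DB $15,568. Book value $38,921.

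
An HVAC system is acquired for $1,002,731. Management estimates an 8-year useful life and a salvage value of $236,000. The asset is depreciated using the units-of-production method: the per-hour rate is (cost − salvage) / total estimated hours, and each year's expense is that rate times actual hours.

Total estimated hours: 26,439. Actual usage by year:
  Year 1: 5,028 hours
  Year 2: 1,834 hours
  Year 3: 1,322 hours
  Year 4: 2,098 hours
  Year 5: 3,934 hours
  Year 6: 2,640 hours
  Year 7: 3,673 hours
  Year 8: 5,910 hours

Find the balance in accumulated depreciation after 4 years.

Depreciable base = $1,002,731 − $236,000 = $766,731.
Rate = $766,731 / 26,439 hours = $29 per hour.
Year 1: 5,028 × $29 = $145,812. Book value $856,919.
Year 2: 1,834 × $29 = $53,186. Book value $803,733.
Year 3: 1,322 × $29 = $38,338. Book value $765,395.
Year 4: 2,098 × $29 = $60,842. Book value $704,553.
Accumulated through year 4 = $1,002,731 − $704,553 = $298,178.

$298,178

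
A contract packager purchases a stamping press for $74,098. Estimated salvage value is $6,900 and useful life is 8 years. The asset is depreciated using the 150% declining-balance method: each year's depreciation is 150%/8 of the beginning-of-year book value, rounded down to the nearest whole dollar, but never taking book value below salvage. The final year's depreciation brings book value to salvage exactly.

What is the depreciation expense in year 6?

$4,919

Depreciable base = $74,098 − $6,900 = $67,198.
Year 1: ⌊$74,098 × 150%/8⌋ = $13,893. Book value $60,205.
Year 2: ⌊$60,205 × 150%/8⌋ = $11,288. Book value $48,917.
Year 3: ⌊$48,917 × 150%/8⌋ = $9,171. Book value $39,746.
Year 4: ⌊$39,746 × 150%/8⌋ = $7,452. Book value $32,294.
Year 5: ⌊$32,294 × 150%/8⌋ = $6,055. Book value $26,239.
Year 6: ⌊$26,239 × 150%/8⌋ = $4,919. Book value $21,320.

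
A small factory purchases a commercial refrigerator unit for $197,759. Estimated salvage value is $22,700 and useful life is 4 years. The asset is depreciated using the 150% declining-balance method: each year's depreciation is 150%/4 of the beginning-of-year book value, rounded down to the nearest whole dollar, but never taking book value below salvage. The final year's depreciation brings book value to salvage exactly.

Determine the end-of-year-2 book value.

$77,250

Depreciable base = $197,759 − $22,700 = $175,059.
Year 1: ⌊$197,759 × 150%/4⌋ = $74,159. Book value $123,600.
Year 2: ⌊$123,600 × 150%/4⌋ = $46,350. Book value $77,250.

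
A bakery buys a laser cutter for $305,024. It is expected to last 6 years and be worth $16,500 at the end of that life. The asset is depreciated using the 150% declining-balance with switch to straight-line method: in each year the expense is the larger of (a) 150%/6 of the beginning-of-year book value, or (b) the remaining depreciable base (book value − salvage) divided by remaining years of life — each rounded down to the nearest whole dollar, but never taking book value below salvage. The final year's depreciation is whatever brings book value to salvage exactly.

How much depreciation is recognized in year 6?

Depreciable base = $305,024 − $16,500 = $288,524.
Year 1: DB = ⌊$305,024 × 150%/6⌋ = $76,256; SL = ⌊$288,524/6⌋ = $48,087 → take DB $76,256. Book value $228,768.
Year 2: DB = ⌊$228,768 × 150%/6⌋ = $57,192; SL = ⌊$212,268/5⌋ = $42,453 → take DB $57,192. Book value $171,576.
Year 3: DB = ⌊$171,576 × 150%/6⌋ = $42,894; SL = ⌊$155,076/4⌋ = $38,769 → take DB $42,894. Book value $128,682.
Year 4: DB = ⌊$128,682 × 150%/6⌋ = $32,170; SL = ⌊$112,182/3⌋ = $37,394 → take SL $37,394. Book value $91,288.
Year 5: DB = ⌊$91,288 × 150%/6⌋ = $22,822; SL = ⌊$74,788/2⌋ = $37,394 → take SL $37,394. Book value $53,894.
Year 6 (final): $53,894 − $16,500 = $37,394. Book value $16,500.

$37,394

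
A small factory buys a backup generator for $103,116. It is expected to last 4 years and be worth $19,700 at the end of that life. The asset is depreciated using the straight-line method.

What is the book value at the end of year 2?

$61,408

Depreciable base = $103,116 − $19,700 = $83,416.
Annual expense = $83,416 / 4 = $20,854.
End of year 1: book value $82,262.
End of year 2: book value $61,408.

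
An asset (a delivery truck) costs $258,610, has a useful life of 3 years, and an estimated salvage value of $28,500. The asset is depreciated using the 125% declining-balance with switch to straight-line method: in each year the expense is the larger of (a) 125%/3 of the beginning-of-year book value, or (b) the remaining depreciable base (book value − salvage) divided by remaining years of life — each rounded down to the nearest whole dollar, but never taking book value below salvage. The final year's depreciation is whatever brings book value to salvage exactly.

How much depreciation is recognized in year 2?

$62,856

Depreciable base = $258,610 − $28,500 = $230,110.
Year 1: DB = ⌊$258,610 × 125%/3⌋ = $107,754; SL = ⌊$230,110/3⌋ = $76,703 → take DB $107,754. Book value $150,856.
Year 2: DB = ⌊$150,856 × 125%/3⌋ = $62,856; SL = ⌊$122,356/2⌋ = $61,178 → take DB $62,856. Book value $88,000.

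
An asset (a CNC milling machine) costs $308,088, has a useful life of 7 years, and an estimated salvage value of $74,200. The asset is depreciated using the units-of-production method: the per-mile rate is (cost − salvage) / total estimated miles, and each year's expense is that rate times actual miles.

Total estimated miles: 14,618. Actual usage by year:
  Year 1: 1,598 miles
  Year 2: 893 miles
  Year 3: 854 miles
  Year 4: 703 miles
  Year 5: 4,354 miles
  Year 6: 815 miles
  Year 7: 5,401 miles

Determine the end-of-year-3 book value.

Depreciable base = $308,088 − $74,200 = $233,888.
Rate = $233,888 / 14,618 miles = $16 per mile.
Year 1: 1,598 × $16 = $25,568. Book value $282,520.
Year 2: 893 × $16 = $14,288. Book value $268,232.
Year 3: 854 × $16 = $13,664. Book value $254,568.

$254,568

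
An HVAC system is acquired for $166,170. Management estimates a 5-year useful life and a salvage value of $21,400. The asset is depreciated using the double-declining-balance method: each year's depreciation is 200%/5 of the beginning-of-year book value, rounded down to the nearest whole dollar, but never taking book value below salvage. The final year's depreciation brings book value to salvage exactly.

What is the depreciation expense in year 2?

$39,880

Depreciable base = $166,170 − $21,400 = $144,770.
Year 1: ⌊$166,170 × 200%/5⌋ = $66,468. Book value $99,702.
Year 2: ⌊$99,702 × 200%/5⌋ = $39,880. Book value $59,822.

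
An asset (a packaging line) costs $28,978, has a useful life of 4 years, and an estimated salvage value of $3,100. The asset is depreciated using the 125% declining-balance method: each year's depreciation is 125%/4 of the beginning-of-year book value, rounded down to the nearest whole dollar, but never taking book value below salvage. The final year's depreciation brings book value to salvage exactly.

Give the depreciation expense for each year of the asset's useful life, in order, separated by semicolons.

Depreciable base = $28,978 − $3,100 = $25,878.
Year 1: ⌊$28,978 × 125%/4⌋ = $9,055. Book value $19,923.
Year 2: ⌊$19,923 × 125%/4⌋ = $6,225. Book value $13,698.
Year 3: ⌊$13,698 × 125%/4⌋ = $4,280. Book value $9,418.
Year 4 (final): $9,418 − $3,100 = $6,318. Book value $3,100.

$9,055; $6,225; $4,280; $6,318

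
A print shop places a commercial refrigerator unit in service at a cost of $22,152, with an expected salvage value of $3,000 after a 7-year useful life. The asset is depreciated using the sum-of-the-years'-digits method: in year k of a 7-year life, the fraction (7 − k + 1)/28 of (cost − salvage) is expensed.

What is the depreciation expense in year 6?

$1,368

Depreciable base = $22,152 − $3,000 = $19,152.
Sum of the years' digits = 7+6+5+4+3+2+1 = 28.
Year 1: $19,152 × 7/28 = $4,788. Book value $17,364.
Year 2: $19,152 × 6/28 = $4,104. Book value $13,260.
Year 3: $19,152 × 5/28 = $3,420. Book value $9,840.
Year 4: $19,152 × 4/28 = $2,736. Book value $7,104.
Year 5: $19,152 × 3/28 = $2,052. Book value $5,052.
Year 6: $19,152 × 2/28 = $1,368. Book value $3,684.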